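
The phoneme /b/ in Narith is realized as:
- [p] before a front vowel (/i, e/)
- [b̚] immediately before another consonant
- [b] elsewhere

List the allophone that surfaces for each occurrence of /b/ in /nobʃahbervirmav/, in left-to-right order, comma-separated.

Occurrence 1 (position 3): immediately before another consonant → [b̚].
Occurrence 2 (position 7): before a front vowel (/i, e/) → [p].

[b̚], [p]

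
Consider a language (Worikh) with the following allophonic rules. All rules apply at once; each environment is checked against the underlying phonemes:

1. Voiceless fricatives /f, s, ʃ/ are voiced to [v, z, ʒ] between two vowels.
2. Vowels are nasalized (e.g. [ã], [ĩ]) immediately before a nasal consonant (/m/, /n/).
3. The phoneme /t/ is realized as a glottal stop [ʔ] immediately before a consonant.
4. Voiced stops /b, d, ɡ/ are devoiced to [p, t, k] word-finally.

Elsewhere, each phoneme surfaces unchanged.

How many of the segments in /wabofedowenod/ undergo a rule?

3

Segments that undergo a rule: /f/ → [v] (rule 1); /e/ → [ẽ] (rule 2); /d/ → [t] (rule 4).
All other segments surface unchanged.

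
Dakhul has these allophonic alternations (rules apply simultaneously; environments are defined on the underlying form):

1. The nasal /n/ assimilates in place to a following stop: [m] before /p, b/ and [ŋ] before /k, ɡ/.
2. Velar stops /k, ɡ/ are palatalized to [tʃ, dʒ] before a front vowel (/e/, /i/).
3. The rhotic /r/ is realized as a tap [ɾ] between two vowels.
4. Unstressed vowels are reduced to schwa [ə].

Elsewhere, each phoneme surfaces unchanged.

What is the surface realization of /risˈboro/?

[rəsˈboɾə]

/r/ — word-initial; rule 3 does not apply here → [r].
/i/ (between /r/ and /s/): in an unstressed syllable, so rule 4 applies → [ə].
/s/ (between /i/ and /b/): no rule targets it → [s].
/b/ (between /s/ and /o/) is unaffected → [b].
/o/ (between /b/ and /r/) is in the target of rule 4 but the environment (in an unstressed syllable) is not met → [o].
/r/ meets the environment for rule 3 (between two vowels) → [ɾ].
Rule 4 applies to /o/ (word-final: in an unstressed syllable) → [ə].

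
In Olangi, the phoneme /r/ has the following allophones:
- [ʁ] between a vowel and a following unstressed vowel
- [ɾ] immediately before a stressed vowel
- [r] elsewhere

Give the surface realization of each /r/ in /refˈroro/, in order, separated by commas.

[r], [ɾ], [ʁ]

Occurrence 1 (position 1): no conditioning environment matches → elsewhere allophone [r].
Occurrence 2 (position 4): immediately before a stressed vowel → [ɾ].
Occurrence 3 (position 6): between a vowel and a following unstressed vowel → [ʁ].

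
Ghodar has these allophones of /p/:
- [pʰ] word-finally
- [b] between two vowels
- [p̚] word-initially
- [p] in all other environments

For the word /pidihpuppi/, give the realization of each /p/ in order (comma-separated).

[p̚], [p], [p], [p]

Occurrence 1 (position 1): word-initially → [p̚].
Occurrence 2 (position 6): no conditioning environment matches → elsewhere allophone [p].
Occurrence 3 (position 8): no conditioning environment matches → elsewhere allophone [p].
Occurrence 4 (position 9): no conditioning environment matches → elsewhere allophone [p].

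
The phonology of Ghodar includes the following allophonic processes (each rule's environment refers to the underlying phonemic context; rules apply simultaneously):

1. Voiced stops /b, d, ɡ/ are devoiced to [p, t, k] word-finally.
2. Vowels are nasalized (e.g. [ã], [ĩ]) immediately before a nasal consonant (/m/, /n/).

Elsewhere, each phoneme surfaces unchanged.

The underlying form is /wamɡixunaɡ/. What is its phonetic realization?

/w/ (word-initial) is unaffected → [w].
Rule 2 applies to /a/ (between /w/ and /m/: before a nasal consonant) → [ã].
/m/ — not in any rule's target class → [m].
/ɡ/ (between /m/ and /i/) fails the environment for rule 1, so it stays [ɡ].
/i/ (between /ɡ/ and /x/) fails the environment for rule 2, so it stays [i].
/x/ (between /i/ and /u/) is unaffected → [x].
/u/ (between /x/ and /n/) occurs before a nasal consonant → [ũ] by rule 2.
/n/ stays [n].
/a/ (between /n/ and /ɡ/): rule 2 targets it, but not before a nasal consonant → unchanged [a].
Rule 1 applies to /ɡ/ (word-final: word-finally) → [k].

[wãmɡixũnak]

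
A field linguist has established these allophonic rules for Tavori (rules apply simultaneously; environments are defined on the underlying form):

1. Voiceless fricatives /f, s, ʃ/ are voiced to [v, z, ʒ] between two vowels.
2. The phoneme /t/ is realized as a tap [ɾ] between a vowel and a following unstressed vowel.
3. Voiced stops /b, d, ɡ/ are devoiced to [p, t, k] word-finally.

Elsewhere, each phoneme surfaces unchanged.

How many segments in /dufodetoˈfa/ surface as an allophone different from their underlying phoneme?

Segments that undergo a rule: /f/ → [v] (rule 1); /t/ → [ɾ] (rule 2); /f/ → [v] (rule 1).
All other segments surface unchanged.

3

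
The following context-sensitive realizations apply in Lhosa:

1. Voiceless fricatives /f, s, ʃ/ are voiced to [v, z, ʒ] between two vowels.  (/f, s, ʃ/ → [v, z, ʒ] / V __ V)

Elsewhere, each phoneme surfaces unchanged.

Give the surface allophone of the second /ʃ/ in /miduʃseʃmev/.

[ʃ]

/ʃ/ (between /e/ and /m/) is in the target of rule 1 but the environment (between two vowels) is not met → [ʃ].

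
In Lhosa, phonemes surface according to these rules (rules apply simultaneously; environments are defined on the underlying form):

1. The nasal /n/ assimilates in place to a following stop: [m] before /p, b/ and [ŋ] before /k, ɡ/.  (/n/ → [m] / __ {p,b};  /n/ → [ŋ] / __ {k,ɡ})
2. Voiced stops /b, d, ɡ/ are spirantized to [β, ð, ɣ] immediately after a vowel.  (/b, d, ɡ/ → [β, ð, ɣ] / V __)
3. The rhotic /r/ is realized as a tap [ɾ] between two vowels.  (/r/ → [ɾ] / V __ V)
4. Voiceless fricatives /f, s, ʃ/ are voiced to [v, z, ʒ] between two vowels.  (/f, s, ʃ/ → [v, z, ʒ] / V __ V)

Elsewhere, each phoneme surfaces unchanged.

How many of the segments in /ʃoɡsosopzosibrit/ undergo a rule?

Segments that undergo a rule: /ɡ/ → [ɣ] (rule 2); /s/ → [z] (rule 4); /s/ → [z] (rule 4); /b/ → [β] (rule 2).
All other segments surface unchanged.

4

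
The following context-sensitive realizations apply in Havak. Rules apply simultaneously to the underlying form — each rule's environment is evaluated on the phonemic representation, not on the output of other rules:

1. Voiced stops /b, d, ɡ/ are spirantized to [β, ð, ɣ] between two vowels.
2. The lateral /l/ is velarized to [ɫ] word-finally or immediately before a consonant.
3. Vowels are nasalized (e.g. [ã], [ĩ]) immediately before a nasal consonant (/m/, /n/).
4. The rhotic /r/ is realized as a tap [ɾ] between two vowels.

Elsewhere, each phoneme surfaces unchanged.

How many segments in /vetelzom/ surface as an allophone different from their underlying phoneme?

Segments that undergo a rule: /l/ → [ɫ] (rule 2); /o/ → [õ] (rule 3).
All other segments surface unchanged.

2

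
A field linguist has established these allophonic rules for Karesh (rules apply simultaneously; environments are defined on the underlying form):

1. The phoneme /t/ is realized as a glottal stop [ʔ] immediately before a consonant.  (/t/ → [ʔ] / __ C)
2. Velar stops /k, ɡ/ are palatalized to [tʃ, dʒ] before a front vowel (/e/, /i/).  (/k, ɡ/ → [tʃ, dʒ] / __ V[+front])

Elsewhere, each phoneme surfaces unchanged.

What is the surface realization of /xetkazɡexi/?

/t/ — between /e/ and /k/, immediately before a consonant — surfaces as [ʔ] (rule 1).
/k/ (between /t/ and /a/): rule 2 targets it, but not before a front vowel → unchanged [k].
/ɡ/ — between /z/ and /e/, before a front vowel — surfaces as [dʒ] (rule 2).

[xeʔkazdʒexi]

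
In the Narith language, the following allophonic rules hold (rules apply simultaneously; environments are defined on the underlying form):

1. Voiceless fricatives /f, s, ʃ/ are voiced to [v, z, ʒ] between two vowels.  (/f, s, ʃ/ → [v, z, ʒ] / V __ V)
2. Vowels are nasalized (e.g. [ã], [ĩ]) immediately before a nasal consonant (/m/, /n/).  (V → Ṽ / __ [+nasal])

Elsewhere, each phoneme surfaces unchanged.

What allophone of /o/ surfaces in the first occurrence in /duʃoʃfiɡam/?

[o]

/o/ (between /ʃ/ and /ʃ/) is in the target of rule 2 but the environment (before a nasal consonant) is not met → [o].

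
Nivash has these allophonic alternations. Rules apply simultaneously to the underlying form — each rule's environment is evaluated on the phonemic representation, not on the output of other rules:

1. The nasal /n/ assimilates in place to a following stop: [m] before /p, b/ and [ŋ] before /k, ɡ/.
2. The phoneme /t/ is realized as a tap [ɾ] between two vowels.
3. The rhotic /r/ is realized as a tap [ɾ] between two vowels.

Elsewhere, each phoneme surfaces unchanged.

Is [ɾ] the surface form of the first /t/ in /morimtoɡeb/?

No

/t/ (between /m/ and /o/): rule 2 targets it, but not between two vowels → unchanged [t].
The actual realization is [t], not [ɾ].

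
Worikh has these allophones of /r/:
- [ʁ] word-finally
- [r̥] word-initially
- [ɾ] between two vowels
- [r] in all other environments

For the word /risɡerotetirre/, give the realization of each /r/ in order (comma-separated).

Occurrence 1 (position 1): word-initially → [r̥].
Occurrence 2 (position 6): between two vowels → [ɾ].
Occurrence 3 (position 12): no conditioning environment matches → elsewhere allophone [r].
Occurrence 4 (position 13): no conditioning environment matches → elsewhere allophone [r].

[r̥], [ɾ], [r], [r]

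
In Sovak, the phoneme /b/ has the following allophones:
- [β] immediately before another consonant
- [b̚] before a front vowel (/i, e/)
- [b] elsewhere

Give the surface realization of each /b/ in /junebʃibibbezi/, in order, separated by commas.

[β], [b̚], [β], [b̚]

Occurrence 1 (position 5): immediately before another consonant → [β].
Occurrence 2 (position 8): before a front vowel (/i, e/) → [b̚].
Occurrence 3 (position 10): immediately before another consonant → [β].
Occurrence 4 (position 11): before a front vowel (/i, e/) → [b̚].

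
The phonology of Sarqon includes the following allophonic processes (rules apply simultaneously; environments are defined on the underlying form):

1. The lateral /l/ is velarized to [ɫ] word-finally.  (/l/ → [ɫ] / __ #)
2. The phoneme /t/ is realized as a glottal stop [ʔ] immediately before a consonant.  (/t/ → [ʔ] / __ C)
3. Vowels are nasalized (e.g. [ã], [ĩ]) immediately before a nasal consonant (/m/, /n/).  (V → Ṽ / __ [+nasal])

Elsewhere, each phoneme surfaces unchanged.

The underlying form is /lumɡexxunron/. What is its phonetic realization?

/l/ — word-initial; rule 1 does not apply here → [l].
Rule 3 applies to /u/ (between /l/ and /m/: before a nasal consonant) → [ũ].
/m/ (between /u/ and /ɡ/) is unaffected → [m].
/ɡ/ — not in any rule's target class → [ɡ].
/e/ (between /ɡ/ and /x/) fails the environment for rule 3, so it stays [e].
/x/ — not in any rule's target class → [x].
/x/ (between /x/ and /u/): no rule targets it → [x].
/u/ meets the environment for rule 3 (before a nasal consonant) → [ũ].
/n/ stays [n].
/r/ — not in any rule's target class → [r].
Rule 3 applies to /o/ (between /r/ and /n/: before a nasal consonant) → [õ].
/n/ (word-final): no rule targets it → [n].

[lũmɡexxũnrõn]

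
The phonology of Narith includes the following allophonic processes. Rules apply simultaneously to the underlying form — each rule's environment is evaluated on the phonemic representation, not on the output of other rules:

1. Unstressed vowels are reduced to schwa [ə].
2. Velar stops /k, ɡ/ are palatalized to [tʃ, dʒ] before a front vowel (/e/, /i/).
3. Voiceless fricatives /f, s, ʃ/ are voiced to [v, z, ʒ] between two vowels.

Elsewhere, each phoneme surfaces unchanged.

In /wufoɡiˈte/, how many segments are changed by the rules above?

5

Segments that undergo a rule: /u/ → [ə] (rule 1); /f/ → [v] (rule 3); /o/ → [ə] (rule 1); /ɡ/ → [dʒ] (rule 2); /i/ → [ə] (rule 1).
All other segments surface unchanged.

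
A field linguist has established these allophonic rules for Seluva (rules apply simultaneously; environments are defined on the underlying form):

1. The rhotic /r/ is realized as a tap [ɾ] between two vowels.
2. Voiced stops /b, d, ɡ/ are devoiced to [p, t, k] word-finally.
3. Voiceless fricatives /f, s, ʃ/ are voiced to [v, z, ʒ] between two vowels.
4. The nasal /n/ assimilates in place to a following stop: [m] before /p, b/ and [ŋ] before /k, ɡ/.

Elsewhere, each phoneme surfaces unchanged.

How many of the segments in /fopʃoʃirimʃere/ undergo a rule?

3

Segments that undergo a rule: /ʃ/ → [ʒ] (rule 3); /r/ → [ɾ] (rule 1); /r/ → [ɾ] (rule 1).
All other segments surface unchanged.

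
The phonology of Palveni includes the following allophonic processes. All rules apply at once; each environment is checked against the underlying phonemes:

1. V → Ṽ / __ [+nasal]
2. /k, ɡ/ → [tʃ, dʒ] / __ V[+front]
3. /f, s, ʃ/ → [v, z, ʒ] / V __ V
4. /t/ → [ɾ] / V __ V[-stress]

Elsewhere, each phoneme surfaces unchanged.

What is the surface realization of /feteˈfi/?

[feɾeˈvi]

/f/ (word-initial) fails the environment for rule 3, so it stays [f].
/e/ (between /f/ and /t/) fails the environment for rule 1, so it stays [e].
/t/ (between /e/ and /e/) occurs between a vowel and a following unstressed vowel → [ɾ] by rule 4.
/e/ (between /t/ and /f/) is in the target of rule 1 but the environment (before a nasal consonant) is not met → [e].
Rule 3 applies to /f/ (between /e/ and /i/: between two vowels) → [v].
/i/ (word-final): rule 1 targets it, but not before a nasal consonant → unchanged [i].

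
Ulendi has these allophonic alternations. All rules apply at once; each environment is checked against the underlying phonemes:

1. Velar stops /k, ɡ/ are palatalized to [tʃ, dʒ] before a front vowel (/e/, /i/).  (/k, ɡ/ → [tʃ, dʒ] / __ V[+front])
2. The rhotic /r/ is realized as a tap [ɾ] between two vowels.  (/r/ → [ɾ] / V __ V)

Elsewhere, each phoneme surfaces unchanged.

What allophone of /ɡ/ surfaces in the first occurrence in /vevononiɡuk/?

/ɡ/ (between /i/ and /u/): rule 1 targets it, but not before a front vowel → unchanged [ɡ].

[ɡ]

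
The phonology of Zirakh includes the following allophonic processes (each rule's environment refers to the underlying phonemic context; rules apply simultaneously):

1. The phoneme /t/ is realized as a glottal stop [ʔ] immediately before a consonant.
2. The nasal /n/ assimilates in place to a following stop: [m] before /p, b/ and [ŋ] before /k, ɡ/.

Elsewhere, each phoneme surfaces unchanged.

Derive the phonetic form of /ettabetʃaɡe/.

[eʔtabeʔʃaɡe]

/e/ (word-initial): no rule targets it → [e].
/t/ (between /e/ and /t/) occurs immediately before a consonant → [ʔ] by rule 1.
/t/ (between /t/ and /a/) is in the target of rule 1 but the environment (immediately before a consonant) is not met → [t].
/a/ (between /t/ and /b/): no rule targets it → [a].
/b/ stays [b].
/e/ (between /b/ and /t/) is unaffected → [e].
Rule 1 applies to /t/ (between /e/ and /ʃ/: immediately before a consonant) → [ʔ].
/ʃ/ (between /t/ and /a/) is unaffected → [ʃ].
/a/ — not in any rule's target class → [a].
/ɡ/ (between /a/ and /e/): no rule targets it → [ɡ].
/e/ (word-final): no rule targets it → [e].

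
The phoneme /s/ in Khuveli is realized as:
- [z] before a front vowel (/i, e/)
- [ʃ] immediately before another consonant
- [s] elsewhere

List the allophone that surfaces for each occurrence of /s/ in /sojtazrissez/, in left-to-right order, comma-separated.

[s], [ʃ], [z]

Occurrence 1 (position 1): no conditioning environment matches → elsewhere allophone [s].
Occurrence 2 (position 9): immediately before another consonant → [ʃ].
Occurrence 3 (position 10): before a front vowel (/i, e/) → [z].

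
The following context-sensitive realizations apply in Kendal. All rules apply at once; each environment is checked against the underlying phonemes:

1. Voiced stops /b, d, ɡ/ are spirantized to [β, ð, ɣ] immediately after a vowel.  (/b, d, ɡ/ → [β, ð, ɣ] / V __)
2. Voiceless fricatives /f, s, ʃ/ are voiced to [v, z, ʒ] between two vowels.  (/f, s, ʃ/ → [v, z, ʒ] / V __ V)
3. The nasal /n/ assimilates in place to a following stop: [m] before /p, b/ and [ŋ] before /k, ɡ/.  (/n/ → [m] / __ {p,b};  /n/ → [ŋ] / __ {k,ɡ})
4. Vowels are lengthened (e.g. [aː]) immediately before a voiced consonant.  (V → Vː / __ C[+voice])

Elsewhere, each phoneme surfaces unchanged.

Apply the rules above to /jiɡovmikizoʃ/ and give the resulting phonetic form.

[jiːɣoːvmikiːzoʃ]

/j/ (word-initial) is unaffected → [j].
/i/ (between /j/ and /ɡ/) occurs before a voiced consonant → [iː] by rule 4.
/ɡ/ — between /i/ and /o/, immediately after a vowel — surfaces as [ɣ] (rule 1).
/o/ (between /ɡ/ and /v/) occurs before a voiced consonant → [oː] by rule 4.
/v/ (between /o/ and /m/): no rule targets it → [v].
/m/ stays [m].
/i/ (between /m/ and /k/) fails the environment for rule 4, so it stays [i].
/k/ (between /i/ and /i/) is unaffected → [k].
/i/ — between /k/ and /z/, before a voiced consonant — surfaces as [iː] (rule 4).
/z/ (between /i/ and /o/) is unaffected → [z].
/o/ (between /z/ and /ʃ/): rule 4 targets it, but not before a voiced consonant → unchanged [o].
/ʃ/ (word-final) fails the environment for rule 2, so it stays [ʃ].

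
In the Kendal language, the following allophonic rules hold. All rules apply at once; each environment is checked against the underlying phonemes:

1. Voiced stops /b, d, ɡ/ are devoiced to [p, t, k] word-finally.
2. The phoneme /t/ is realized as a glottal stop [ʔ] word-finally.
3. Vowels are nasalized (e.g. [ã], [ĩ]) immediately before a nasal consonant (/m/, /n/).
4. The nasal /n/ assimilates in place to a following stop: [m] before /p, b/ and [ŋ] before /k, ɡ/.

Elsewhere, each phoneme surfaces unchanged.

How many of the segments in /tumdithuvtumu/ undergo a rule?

2

Segments that undergo a rule: /u/ → [ũ] (rule 3); /u/ → [ũ] (rule 3).
All other segments surface unchanged.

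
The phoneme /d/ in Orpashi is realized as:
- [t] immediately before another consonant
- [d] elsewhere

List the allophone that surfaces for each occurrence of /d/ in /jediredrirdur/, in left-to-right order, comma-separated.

[d], [t], [d]

Occurrence 1 (position 3): no conditioning environment matches → elsewhere allophone [d].
Occurrence 2 (position 7): immediately before another consonant → [t].
Occurrence 3 (position 11): no conditioning environment matches → elsewhere allophone [d].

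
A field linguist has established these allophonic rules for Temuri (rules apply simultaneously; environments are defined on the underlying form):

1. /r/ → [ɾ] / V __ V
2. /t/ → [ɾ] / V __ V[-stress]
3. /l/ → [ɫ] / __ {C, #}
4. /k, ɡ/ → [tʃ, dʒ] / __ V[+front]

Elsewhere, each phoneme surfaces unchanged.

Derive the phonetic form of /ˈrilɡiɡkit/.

/r/ — word-initial; rule 1 does not apply here → [r].
/i/ — not in any rule's target class → [i].
/l/ meets the environment for rule 3 (word-finally or immediately before a consonant) → [ɫ].
Rule 4 applies to /ɡ/ (between /l/ and /i/: before a front vowel) → [dʒ].
/i/ (between /ɡ/ and /ɡ/) is unaffected → [i].
/ɡ/ (between /i/ and /k/) fails the environment for rule 4, so it stays [ɡ].
/k/ meets the environment for rule 4 (before a front vowel) → [tʃ].
/i/ (between /k/ and /t/) is unaffected → [i].
/t/ — word-final; rule 2 does not apply here → [t].

[ˈriɫdʒiɡtʃit]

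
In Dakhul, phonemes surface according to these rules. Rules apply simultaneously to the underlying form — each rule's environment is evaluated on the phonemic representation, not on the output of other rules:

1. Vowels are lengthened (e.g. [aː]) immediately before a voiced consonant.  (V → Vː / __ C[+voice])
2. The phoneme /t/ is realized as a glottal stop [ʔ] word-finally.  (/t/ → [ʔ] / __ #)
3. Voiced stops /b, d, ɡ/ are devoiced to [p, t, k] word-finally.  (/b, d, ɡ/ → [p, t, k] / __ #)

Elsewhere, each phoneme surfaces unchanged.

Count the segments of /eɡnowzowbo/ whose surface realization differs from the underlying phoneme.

Segments that undergo a rule: /e/ → [eː] (rule 1); /o/ → [oː] (rule 1); /o/ → [oː] (rule 1).
All other segments surface unchanged.

3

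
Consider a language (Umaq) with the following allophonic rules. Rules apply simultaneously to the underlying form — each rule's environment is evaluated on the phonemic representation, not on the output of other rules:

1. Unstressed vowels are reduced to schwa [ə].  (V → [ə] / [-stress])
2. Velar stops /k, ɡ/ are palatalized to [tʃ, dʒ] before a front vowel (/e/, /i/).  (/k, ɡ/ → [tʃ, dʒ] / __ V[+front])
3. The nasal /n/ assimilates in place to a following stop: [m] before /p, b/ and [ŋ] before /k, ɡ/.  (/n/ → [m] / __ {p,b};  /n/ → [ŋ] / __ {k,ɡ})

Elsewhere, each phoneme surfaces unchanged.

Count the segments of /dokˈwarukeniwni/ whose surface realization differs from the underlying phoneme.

Segments that undergo a rule: /o/ → [ə] (rule 1); /u/ → [ə] (rule 1); /k/ → [tʃ] (rule 2); /e/ → [ə] (rule 1); /i/ → [ə] (rule 1); /i/ → [ə] (rule 1).
All other segments surface unchanged.

6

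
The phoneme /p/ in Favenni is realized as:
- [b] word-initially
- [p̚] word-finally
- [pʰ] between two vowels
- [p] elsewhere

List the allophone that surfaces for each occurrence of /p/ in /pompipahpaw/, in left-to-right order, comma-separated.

[b], [p], [pʰ], [p]

Occurrence 1 (position 1): word-initially → [b].
Occurrence 2 (position 4): no conditioning environment matches → elsewhere allophone [p].
Occurrence 3 (position 6): between two vowels → [pʰ].
Occurrence 4 (position 9): no conditioning environment matches → elsewhere allophone [p].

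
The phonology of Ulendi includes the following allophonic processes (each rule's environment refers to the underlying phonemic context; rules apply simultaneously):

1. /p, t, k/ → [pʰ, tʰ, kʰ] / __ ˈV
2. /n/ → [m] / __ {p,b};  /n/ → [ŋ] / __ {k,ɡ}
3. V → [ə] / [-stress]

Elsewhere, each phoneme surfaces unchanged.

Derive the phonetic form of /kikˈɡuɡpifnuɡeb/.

/k/ (word-initial): rule 1 targets it, but not immediately before a stressed vowel → unchanged [k].
/i/ meets the environment for rule 3 (in an unstressed syllable) → [ə].
/k/ — between /i/ and /ɡ/; rule 1 does not apply here → [k].
/ɡ/ (between /k/ and /u/): no rule targets it → [ɡ].
/u/ — between /ɡ/ and /ɡ/; rule 3 does not apply here → [u].
/ɡ/ stays [ɡ].
/p/ (between /ɡ/ and /i/): rule 1 targets it, but not immediately before a stressed vowel → unchanged [p].
/i/ (between /p/ and /f/): in an unstressed syllable, so rule 3 applies → [ə].
/f/ (between /i/ and /n/) is unaffected → [f].
/n/ (between /f/ and /u/): rule 2 targets it, but not before a labial or velar stop → unchanged [n].
/u/ meets the environment for rule 3 (in an unstressed syllable) → [ə].
/ɡ/ (between /u/ and /e/): no rule targets it → [ɡ].
/e/ (between /ɡ/ and /b/) occurs in an unstressed syllable → [ə] by rule 3.
/b/ stays [b].

[kəkˈɡuɡpəfnəɡəb]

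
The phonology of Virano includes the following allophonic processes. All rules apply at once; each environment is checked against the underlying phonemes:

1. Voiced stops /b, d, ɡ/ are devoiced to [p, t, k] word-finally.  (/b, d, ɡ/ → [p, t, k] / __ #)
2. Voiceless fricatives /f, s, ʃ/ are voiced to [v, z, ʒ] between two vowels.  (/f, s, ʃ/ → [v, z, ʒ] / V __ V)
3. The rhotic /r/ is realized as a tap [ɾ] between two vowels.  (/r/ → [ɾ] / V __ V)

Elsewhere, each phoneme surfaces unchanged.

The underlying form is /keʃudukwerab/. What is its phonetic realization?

[keʒudukweɾap]

/ʃ/ (between /e/ and /u/): between two vowels, so rule 2 applies → [ʒ].
/d/ (between /u/ and /u/): rule 1 targets it, but not word-finally → unchanged [d].
Rule 3 applies to /r/ (between /e/ and /a/: between two vowels) → [ɾ].
/b/ meets the environment for rule 1 (word-finally) → [p].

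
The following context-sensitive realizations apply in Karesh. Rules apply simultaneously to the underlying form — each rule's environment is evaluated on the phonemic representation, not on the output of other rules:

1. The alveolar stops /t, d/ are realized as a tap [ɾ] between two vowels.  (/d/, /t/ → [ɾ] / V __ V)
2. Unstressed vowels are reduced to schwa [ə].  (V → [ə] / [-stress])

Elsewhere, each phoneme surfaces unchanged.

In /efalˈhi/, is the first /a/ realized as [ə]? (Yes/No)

/a/ — between /f/ and /l/, in an unstressed syllable — surfaces as [ə] (rule 2).
The actual realization is [ə], which matches [ə].

Yes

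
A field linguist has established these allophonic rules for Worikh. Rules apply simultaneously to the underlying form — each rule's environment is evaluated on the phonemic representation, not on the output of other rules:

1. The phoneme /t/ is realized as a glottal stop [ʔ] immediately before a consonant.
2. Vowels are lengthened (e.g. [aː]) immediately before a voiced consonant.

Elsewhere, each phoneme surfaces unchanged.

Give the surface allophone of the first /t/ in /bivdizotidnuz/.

/t/ (between /o/ and /i/) fails the environment for rule 1, so it stays [t].

[t]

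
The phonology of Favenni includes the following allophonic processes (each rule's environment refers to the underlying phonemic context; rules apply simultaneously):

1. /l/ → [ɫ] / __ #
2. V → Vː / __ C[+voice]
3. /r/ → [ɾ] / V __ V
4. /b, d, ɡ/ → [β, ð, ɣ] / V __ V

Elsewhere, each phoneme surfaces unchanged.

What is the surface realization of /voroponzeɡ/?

/v/ — not in any rule's target class → [v].
/o/ (between /v/ and /r/) occurs before a voiced consonant → [oː] by rule 2.
/r/ — between /o/ and /o/, between two vowels — surfaces as [ɾ] (rule 3).
/o/ (between /r/ and /p/) is in the target of rule 2 but the environment (before a voiced consonant) is not met → [o].
/p/ (between /o/ and /o/): no rule targets it → [p].
/o/ — between /p/ and /n/, before a voiced consonant — surfaces as [oː] (rule 2).
/n/ (between /o/ and /z/) is unaffected → [n].
/z/ (between /n/ and /e/): no rule targets it → [z].
Rule 2 applies to /e/ (between /z/ and /ɡ/: before a voiced consonant) → [eː].
/ɡ/ (word-final) is in the target of rule 4 but the environment (between two vowels) is not met → [ɡ].

[voːɾopoːnzeːɡ]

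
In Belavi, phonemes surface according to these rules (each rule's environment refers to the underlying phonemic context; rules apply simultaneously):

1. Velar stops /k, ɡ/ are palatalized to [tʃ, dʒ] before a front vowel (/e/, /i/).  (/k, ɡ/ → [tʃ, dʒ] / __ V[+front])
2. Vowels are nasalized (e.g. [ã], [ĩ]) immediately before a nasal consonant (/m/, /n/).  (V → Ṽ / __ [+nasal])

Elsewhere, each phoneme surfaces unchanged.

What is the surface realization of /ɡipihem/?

[dʒipihẽm]

/ɡ/ — word-initial, before a front vowel — surfaces as [dʒ] (rule 1).
/i/ (between /ɡ/ and /p/) fails the environment for rule 2, so it stays [i].
/i/ (between /p/ and /h/) fails the environment for rule 2, so it stays [i].
Rule 2 applies to /e/ (between /h/ and /m/: before a nasal consonant) → [ẽ].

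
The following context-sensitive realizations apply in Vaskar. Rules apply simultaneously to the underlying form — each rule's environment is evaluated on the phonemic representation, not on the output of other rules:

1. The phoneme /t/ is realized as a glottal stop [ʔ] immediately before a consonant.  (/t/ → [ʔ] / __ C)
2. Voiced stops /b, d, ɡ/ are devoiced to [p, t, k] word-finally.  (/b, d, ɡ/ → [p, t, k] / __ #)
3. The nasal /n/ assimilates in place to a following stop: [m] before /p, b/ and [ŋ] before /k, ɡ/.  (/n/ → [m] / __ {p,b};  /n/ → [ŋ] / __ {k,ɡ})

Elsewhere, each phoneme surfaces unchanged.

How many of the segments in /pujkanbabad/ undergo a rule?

Segments that undergo a rule: /n/ → [m] (rule 3); /d/ → [t] (rule 2).
All other segments surface unchanged.

2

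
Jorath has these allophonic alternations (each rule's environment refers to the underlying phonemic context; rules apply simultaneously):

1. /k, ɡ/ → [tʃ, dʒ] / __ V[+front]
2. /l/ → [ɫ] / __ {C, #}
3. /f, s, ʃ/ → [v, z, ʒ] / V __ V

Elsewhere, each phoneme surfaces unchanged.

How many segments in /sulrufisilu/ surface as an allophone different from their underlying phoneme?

3

Segments that undergo a rule: /l/ → [ɫ] (rule 2); /f/ → [v] (rule 3); /s/ → [z] (rule 3).
All other segments surface unchanged.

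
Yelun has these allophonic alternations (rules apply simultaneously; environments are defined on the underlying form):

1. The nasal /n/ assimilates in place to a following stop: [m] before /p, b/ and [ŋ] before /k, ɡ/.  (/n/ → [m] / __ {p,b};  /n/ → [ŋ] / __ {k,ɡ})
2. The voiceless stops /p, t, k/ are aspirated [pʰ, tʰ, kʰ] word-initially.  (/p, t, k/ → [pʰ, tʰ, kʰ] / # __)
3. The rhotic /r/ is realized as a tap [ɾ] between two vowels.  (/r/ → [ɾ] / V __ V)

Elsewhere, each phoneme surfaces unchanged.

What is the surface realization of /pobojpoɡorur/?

[pʰobojpoɡoɾur]

/p/ (word-initial) occurs word-initially → [pʰ] by rule 2.
/o/ — not in any rule's target class → [o].
/b/ (between /o/ and /o/) is unaffected → [b].
/o/ stays [o].
/j/ (between /o/ and /p/) is unaffected → [j].
/p/ (between /j/ and /o/) is in the target of rule 2 but the environment (word-initially) is not met → [p].
/o/ — not in any rule's target class → [o].
/ɡ/ (between /o/ and /o/): no rule targets it → [ɡ].
/o/ — not in any rule's target class → [o].
/r/ (between /o/ and /u/) occurs between two vowels → [ɾ] by rule 3.
/u/ stays [u].
/r/ (word-final): rule 3 targets it, but not between two vowels → unchanged [r].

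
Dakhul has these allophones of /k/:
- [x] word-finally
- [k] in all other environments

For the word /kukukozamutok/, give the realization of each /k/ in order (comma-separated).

[k], [k], [k], [x]

Occurrence 1 (position 1): no conditioning environment matches → elsewhere allophone [k].
Occurrence 2 (position 3): no conditioning environment matches → elsewhere allophone [k].
Occurrence 3 (position 5): no conditioning environment matches → elsewhere allophone [k].
Occurrence 4 (position 13): word-finally → [x].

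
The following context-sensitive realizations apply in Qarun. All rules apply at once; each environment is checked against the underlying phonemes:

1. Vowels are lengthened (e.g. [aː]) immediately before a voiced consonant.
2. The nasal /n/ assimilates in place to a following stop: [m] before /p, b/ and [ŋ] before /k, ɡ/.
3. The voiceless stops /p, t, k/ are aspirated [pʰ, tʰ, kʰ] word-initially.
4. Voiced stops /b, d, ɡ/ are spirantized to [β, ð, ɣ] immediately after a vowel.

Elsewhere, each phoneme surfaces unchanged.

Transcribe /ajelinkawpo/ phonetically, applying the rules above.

Rule 1 applies to /a/ (word-initial: before a voiced consonant) → [aː].
/j/ (between /a/ and /e/) is unaffected → [j].
/e/ (between /j/ and /l/) occurs before a voiced consonant → [eː] by rule 1.
/l/ — not in any rule's target class → [l].
/i/ (between /l/ and /n/) occurs before a voiced consonant → [iː] by rule 1.
Rule 2 applies to /n/ (between /i/ and /k/: before a labial or velar stop) → [ŋ].
/k/ (between /n/ and /a/): rule 3 targets it, but not word-initially → unchanged [k].
/a/ meets the environment for rule 1 (before a voiced consonant) → [aː].
/w/ (between /a/ and /p/): no rule targets it → [w].
/p/ (between /w/ and /o/) fails the environment for rule 3, so it stays [p].
/o/ (word-final) fails the environment for rule 1, so it stays [o].

[aːjeːliːŋkaːwpo]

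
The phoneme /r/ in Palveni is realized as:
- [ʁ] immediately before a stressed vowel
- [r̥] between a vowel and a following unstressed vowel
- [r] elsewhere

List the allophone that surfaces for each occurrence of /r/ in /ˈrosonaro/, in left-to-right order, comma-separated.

[ʁ], [r̥]

Occurrence 1 (position 1): immediately before a stressed vowel → [ʁ].
Occurrence 2 (position 7): between a vowel and a following unstressed vowel → [r̥].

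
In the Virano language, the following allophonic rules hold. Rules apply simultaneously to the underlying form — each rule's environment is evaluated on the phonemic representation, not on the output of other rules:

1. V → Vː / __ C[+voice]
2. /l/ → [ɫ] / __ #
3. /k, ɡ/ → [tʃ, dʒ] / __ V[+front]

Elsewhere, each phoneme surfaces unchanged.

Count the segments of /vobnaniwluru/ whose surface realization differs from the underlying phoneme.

4

Segments that undergo a rule: /o/ → [oː] (rule 1); /a/ → [aː] (rule 1); /i/ → [iː] (rule 1); /u/ → [uː] (rule 1).
All other segments surface unchanged.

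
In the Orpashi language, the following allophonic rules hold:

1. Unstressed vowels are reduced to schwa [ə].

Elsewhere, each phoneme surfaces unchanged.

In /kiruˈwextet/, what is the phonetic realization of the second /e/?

[ə]

/e/ meets the environment for rule 1 (in an unstressed syllable) → [ə].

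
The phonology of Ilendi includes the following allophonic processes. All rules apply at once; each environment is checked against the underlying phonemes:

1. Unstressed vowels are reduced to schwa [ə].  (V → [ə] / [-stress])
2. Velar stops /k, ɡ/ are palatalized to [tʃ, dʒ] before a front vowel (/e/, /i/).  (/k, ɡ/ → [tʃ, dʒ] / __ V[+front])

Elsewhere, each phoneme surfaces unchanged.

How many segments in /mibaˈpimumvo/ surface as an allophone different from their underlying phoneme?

Segments that undergo a rule: /i/ → [ə] (rule 1); /a/ → [ə] (rule 1); /u/ → [ə] (rule 1); /o/ → [ə] (rule 1).
All other segments surface unchanged.

4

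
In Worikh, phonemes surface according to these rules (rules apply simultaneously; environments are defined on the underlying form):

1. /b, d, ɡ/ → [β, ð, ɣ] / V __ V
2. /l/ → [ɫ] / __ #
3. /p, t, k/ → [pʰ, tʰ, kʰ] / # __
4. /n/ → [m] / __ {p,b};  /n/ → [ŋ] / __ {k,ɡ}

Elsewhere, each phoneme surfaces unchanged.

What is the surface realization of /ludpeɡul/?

[ludpeɣuɫ]

/l/ (word-initial) is in the target of rule 2 but the environment (word-finally) is not met → [l].
/u/ (between /l/ and /d/): no rule targets it → [u].
/d/ (between /u/ and /p/): rule 1 targets it, but not between two vowels → unchanged [d].
/p/ (between /d/ and /e/) is in the target of rule 3 but the environment (word-initially) is not met → [p].
/e/ (between /p/ and /ɡ/): no rule targets it → [e].
Rule 1 applies to /ɡ/ (between /e/ and /u/: between two vowels) → [ɣ].
/u/ — not in any rule's target class → [u].
/l/ (word-final): word-finally, so rule 2 applies → [ɫ].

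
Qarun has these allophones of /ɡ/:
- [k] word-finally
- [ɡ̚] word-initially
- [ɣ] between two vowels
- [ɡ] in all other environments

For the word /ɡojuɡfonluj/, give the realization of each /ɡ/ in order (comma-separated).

Occurrence 1 (position 1): word-initially → [ɡ̚].
Occurrence 2 (position 5): no conditioning environment matches → elsewhere allophone [ɡ].

[ɡ̚], [ɡ]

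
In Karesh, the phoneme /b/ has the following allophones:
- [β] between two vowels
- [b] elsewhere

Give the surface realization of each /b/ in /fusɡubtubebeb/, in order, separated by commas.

Occurrence 1 (position 6): no conditioning environment matches → elsewhere allophone [b].
Occurrence 2 (position 9): between two vowels → [β].
Occurrence 3 (position 11): between two vowels → [β].
Occurrence 4 (position 13): no conditioning environment matches → elsewhere allophone [b].

[b], [β], [β], [b]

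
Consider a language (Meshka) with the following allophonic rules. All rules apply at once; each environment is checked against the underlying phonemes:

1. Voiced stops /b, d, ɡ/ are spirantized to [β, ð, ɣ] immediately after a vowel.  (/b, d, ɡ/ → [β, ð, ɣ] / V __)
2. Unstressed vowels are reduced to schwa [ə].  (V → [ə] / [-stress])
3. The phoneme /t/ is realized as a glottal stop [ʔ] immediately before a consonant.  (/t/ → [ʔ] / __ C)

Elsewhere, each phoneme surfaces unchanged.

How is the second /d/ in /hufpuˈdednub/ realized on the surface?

Rule 1 applies to /d/ (between /e/ and /n/: immediately after a vowel) → [ð].

[ð]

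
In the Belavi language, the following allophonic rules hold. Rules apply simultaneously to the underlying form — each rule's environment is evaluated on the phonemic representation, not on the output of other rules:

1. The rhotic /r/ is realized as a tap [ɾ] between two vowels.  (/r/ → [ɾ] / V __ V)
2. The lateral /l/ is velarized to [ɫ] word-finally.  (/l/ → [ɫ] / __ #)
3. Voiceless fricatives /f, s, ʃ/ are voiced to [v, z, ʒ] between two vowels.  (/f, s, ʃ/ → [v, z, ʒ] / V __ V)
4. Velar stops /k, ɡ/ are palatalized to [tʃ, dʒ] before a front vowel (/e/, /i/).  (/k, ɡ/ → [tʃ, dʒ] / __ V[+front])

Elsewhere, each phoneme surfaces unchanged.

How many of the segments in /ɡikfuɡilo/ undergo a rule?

Segments that undergo a rule: /ɡ/ → [dʒ] (rule 4); /ɡ/ → [dʒ] (rule 4).
All other segments surface unchanged.

2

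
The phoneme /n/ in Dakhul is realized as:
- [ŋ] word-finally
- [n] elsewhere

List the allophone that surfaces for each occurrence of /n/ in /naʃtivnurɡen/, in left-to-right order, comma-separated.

[n], [n], [ŋ]

Occurrence 1 (position 1): no conditioning environment matches → elsewhere allophone [n].
Occurrence 2 (position 7): no conditioning environment matches → elsewhere allophone [n].
Occurrence 3 (position 12): word-finally → [ŋ].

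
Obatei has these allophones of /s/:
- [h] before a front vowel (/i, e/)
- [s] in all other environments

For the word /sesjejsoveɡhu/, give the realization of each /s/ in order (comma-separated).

Occurrence 1 (position 1): before a front vowel (/i, e/) → [h].
Occurrence 2 (position 3): no conditioning environment matches → elsewhere allophone [s].
Occurrence 3 (position 7): no conditioning environment matches → elsewhere allophone [s].

[h], [s], [s]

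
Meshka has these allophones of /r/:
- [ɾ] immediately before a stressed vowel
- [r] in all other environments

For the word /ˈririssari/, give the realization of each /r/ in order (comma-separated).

Occurrence 1 (position 1): immediately before a stressed vowel → [ɾ].
Occurrence 2 (position 3): no conditioning environment matches → elsewhere allophone [r].
Occurrence 3 (position 8): no conditioning environment matches → elsewhere allophone [r].

[ɾ], [r], [r]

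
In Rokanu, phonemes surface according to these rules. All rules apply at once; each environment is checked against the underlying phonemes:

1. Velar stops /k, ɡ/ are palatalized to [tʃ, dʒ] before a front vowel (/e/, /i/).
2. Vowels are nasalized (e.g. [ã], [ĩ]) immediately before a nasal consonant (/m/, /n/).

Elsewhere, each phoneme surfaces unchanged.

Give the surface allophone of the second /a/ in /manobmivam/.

[ã]

/a/ (between /v/ and /m/) occurs before a nasal consonant → [ã] by rule 2.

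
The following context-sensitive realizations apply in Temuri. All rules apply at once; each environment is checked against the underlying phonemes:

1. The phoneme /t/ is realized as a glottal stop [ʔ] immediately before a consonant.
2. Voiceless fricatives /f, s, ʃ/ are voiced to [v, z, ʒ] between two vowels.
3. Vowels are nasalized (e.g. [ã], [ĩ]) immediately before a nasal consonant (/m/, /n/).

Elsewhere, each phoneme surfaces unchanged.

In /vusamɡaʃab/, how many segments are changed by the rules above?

3

Segments that undergo a rule: /s/ → [z] (rule 2); /a/ → [ã] (rule 3); /ʃ/ → [ʒ] (rule 2).
All other segments surface unchanged.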